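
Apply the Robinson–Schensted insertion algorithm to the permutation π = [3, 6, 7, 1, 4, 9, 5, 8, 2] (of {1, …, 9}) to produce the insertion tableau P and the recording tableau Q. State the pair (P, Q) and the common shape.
P = [1, 2, 5, 8] / [3, 4, 7, 9] / [6];  Q = [1, 2, 3, 6] / [4, 5, 7, 8] / [9];  common shape = (4, 4, 1)

Row-insert the values π_1, π_2, … into P one at a time, bumping the leftmost entry strictly greater than the inserted value down to the next row. The recording tableau Q records, in position (i, j), the step at which that cell was added to P.
  Insert 3 (step 1): P = [3];  Q = [1]
  Insert 6 (step 2): P = [3, 6];  Q = [1, 2]
  Insert 7 (step 3): P = [3, 6, 7];  Q = [1, 2, 3]
  Insert 1 (step 4): P = [1, 6, 7] / [3];  Q = [1, 2, 3] / [4]
  Insert 4 (step 5): P = [1, 4, 7] / [3, 6];  Q = [1, 2, 3] / [4, 5]
  Insert 9 (step 6): P = [1, 4, 7, 9] / [3, 6];  Q = [1, 2, 3, 6] / [4, 5]
  Insert 5 (step 7): P = [1, 4, 5, 9] / [3, 6, 7];  Q = [1, 2, 3, 6] / [4, 5, 7]
  Insert 8 (step 8): P = [1, 4, 5, 8] / [3, 6, 7, 9];  Q = [1, 2, 3, 6] / [4, 5, 7, 8]
  Insert 2 (step 9): P = [1, 2, 5, 8] / [3, 4, 7, 9] / [6];  Q = [1, 2, 3, 6] / [4, 5, 7, 8] / [9]
Final shape: (4, 4, 1).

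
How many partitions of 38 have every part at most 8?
p(38, parts ≤ 8) = 7564

Use the recurrence p(n, m) = p(n, m−1) + p(n−m, m): either the largest part is < m (count p(n, m−1)) or the largest part is exactly m (remove one copy of m, count p(n−m, m)). With p(0, ·) = 1 this gives p(38, parts ≤ 8) = 7564. (By conjugating Young diagrams, this also counts partitions of 38 into at most 8 parts.)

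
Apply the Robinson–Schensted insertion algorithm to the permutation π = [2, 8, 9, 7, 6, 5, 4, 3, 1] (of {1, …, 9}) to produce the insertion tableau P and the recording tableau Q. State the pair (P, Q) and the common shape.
P = [1, 3, 9] / [2] / [4] / [5] / [6] / [7] / [8];  Q = [1, 2, 3] / [4] / [5] / [6] / [7] / [8] / [9];  common shape = (3, 1, 1, 1, 1, 1, 1)

Row-insert the values π_1, π_2, … into P one at a time, bumping the leftmost entry strictly greater than the inserted value down to the next row. The recording tableau Q records, in position (i, j), the step at which that cell was added to P.
  Insert 2 (step 1): P = [2];  Q = [1]
  Insert 8 (step 2): P = [2, 8];  Q = [1, 2]
  Insert 9 (step 3): P = [2, 8, 9];  Q = [1, 2, 3]
  Insert 7 (step 4): P = [2, 7, 9] / [8];  Q = [1, 2, 3] / [4]
  Insert 6 (step 5): P = [2, 6, 9] / [7] / [8];  Q = [1, 2, 3] / [4] / [5]
  Insert 5 (step 6): P = [2, 5, 9] / [6] / [7] / [8];  Q = [1, 2, 3] / [4] / [5] / [6]
  Insert 4 (step 7): P = [2, 4, 9] / [5] / [6] / [7] / [8];  Q = [1, 2, 3] / [4] / [5] / [6] / [7]
  Insert 3 (step 8): P = [2, 3, 9] / [4] / [5] / [6] / [7] / [8];  Q = [1, 2, 3] / [4] / [5] / [6] / [7] / [8]
  Insert 1 (step 9): P = [1, 3, 9] / [2] / [4] / [5] / [6] / [7] / [8];  Q = [1, 2, 3] / [4] / [5] / [6] / [7] / [8] / [9]
Final shape: (3, 1, 1, 1, 1, 1, 1).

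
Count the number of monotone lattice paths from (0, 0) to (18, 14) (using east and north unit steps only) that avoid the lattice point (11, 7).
Number of paths = 362215632

Total paths from (0, 0) to (18, 14): C(32, 18) = 471435600. Paths through (11, 7): (paths (0, 0) → (11, 7)) × (paths (11, 7) → (18, 14)) = C(18, 11) · C(14, 7) = 31824 · 3432 = 109219968. Avoidance count = 471435600 − 109219968 = 362215632.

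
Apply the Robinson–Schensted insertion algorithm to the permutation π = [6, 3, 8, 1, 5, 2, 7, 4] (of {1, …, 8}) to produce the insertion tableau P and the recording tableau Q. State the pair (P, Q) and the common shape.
P = [1, 2, 4] / [3, 5, 7] / [6, 8];  Q = [1, 3, 7] / [2, 5, 8] / [4, 6];  common shape = (3, 3, 2)

Row-insert the values π_1, π_2, … into P one at a time, bumping the leftmost entry strictly greater than the inserted value down to the next row. The recording tableau Q records, in position (i, j), the step at which that cell was added to P.
  Insert 6 (step 1): P = [6];  Q = [1]
  Insert 3 (step 2): P = [3] / [6];  Q = [1] / [2]
  Insert 8 (step 3): P = [3, 8] / [6];  Q = [1, 3] / [2]
  Insert 1 (step 4): P = [1, 8] / [3] / [6];  Q = [1, 3] / [2] / [4]
  Insert 5 (step 5): P = [1, 5] / [3, 8] / [6];  Q = [1, 3] / [2, 5] / [4]
  Insert 2 (step 6): P = [1, 2] / [3, 5] / [6, 8];  Q = [1, 3] / [2, 5] / [4, 6]
  Insert 7 (step 7): P = [1, 2, 7] / [3, 5] / [6, 8];  Q = [1, 3, 7] / [2, 5] / [4, 6]
  Insert 4 (step 8): P = [1, 2, 4] / [3, 5, 7] / [6, 8];  Q = [1, 3, 7] / [2, 5, 8] / [4, 6]
Final shape: (3, 3, 2).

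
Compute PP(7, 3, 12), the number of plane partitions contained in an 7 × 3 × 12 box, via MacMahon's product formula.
PP(7, 3, 12) = 1577078895600

Evaluate the triple product over i = 1..7, j = 1..3, k = 1..12. The factors are (2/1) · (3/2) · (4/3) · (5/4) · (6/5) · (7/6) · (8/7) · (9/8) · … (252 factors total). The numerators and denominators telescope so the product is an integer; carrying out the multiplication exactly gives PP(7, 3, 12) = 1577078895600.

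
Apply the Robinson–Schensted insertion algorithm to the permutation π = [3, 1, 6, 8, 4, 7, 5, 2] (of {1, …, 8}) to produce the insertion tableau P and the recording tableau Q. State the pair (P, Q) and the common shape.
P = [1, 2, 5] / [3, 4, 7] / [6] / [8];  Q = [1, 3, 4] / [2, 5, 6] / [7] / [8];  common shape = (3, 3, 1, 1)

Row-insert the values π_1, π_2, … into P one at a time, bumping the leftmost entry strictly greater than the inserted value down to the next row. The recording tableau Q records, in position (i, j), the step at which that cell was added to P.
  Insert 3 (step 1): P = [3];  Q = [1]
  Insert 1 (step 2): P = [1] / [3];  Q = [1] / [2]
  Insert 6 (step 3): P = [1, 6] / [3];  Q = [1, 3] / [2]
  Insert 8 (step 4): P = [1, 6, 8] / [3];  Q = [1, 3, 4] / [2]
  Insert 4 (step 5): P = [1, 4, 8] / [3, 6];  Q = [1, 3, 4] / [2, 5]
  Insert 7 (step 6): P = [1, 4, 7] / [3, 6, 8];  Q = [1, 3, 4] / [2, 5, 6]
  Insert 5 (step 7): P = [1, 4, 5] / [3, 6, 7] / [8];  Q = [1, 3, 4] / [2, 5, 6] / [7]
  Insert 2 (step 8): P = [1, 2, 5] / [3, 4, 7] / [6] / [8];  Q = [1, 3, 4] / [2, 5, 6] / [7] / [8]
Final shape: (3, 3, 1, 1).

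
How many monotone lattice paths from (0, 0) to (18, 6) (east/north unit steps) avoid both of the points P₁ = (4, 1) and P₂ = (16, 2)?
Number of paths = 75136

Inclusion–exclusion. Total paths: C(24, 18) = 134596. Through P₁: C(5, 4)·C(19, 14) = 58140. Through P₂: C(18, 16)·C(6, 2) = 2295. Since P₁ is strictly southwest of P₂, a monotone path through both must visit P₁ then P₂; paths through both = C(5, 4)·C(13, 12)·C(6, 2) = 975. Avoid both = 134596 − 58140 − 2295 + 975 = 75136.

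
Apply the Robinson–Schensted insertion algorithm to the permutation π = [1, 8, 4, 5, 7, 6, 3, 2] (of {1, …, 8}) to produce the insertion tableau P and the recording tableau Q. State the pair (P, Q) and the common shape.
P = [1, 2, 5, 6] / [3] / [4] / [7] / [8];  Q = [1, 2, 4, 5] / [3] / [6] / [7] / [8];  common shape = (4, 1, 1, 1, 1)

Row-insert the values π_1, π_2, … into P one at a time, bumping the leftmost entry strictly greater than the inserted value down to the next row. The recording tableau Q records, in position (i, j), the step at which that cell was added to P.
  Insert 1 (step 1): P = [1];  Q = [1]
  Insert 8 (step 2): P = [1, 8];  Q = [1, 2]
  Insert 4 (step 3): P = [1, 4] / [8];  Q = [1, 2] / [3]
  Insert 5 (step 4): P = [1, 4, 5] / [8];  Q = [1, 2, 4] / [3]
  Insert 7 (step 5): P = [1, 4, 5, 7] / [8];  Q = [1, 2, 4, 5] / [3]
  Insert 6 (step 6): P = [1, 4, 5, 6] / [7] / [8];  Q = [1, 2, 4, 5] / [3] / [6]
  Insert 3 (step 7): P = [1, 3, 5, 6] / [4] / [7] / [8];  Q = [1, 2, 4, 5] / [3] / [6] / [7]
  Insert 2 (step 8): P = [1, 2, 5, 6] / [3] / [4] / [7] / [8];  Q = [1, 2, 4, 5] / [3] / [6] / [7] / [8]
Final shape: (4, 1, 1, 1, 1).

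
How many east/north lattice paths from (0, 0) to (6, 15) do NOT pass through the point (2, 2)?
Number of paths = 39984

Total paths from (0, 0) to (6, 15): C(21, 6) = 54264. Paths through (2, 2): (paths (0, 0) → (2, 2)) × (paths (2, 2) → (6, 15)) = C(4, 2) · C(17, 4) = 6 · 2380 = 14280. Avoidance count = 54264 − 14280 = 39984.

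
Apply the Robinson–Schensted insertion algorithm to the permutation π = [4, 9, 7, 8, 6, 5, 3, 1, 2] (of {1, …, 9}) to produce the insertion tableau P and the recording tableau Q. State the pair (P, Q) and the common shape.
P = [1, 2, 8] / [3, 5] / [4] / [6] / [7] / [9];  Q = [1, 2, 4] / [3, 9] / [5] / [6] / [7] / [8];  common shape = (3, 2, 1, 1, 1, 1)

Row-insert the values π_1, π_2, … into P one at a time, bumping the leftmost entry strictly greater than the inserted value down to the next row. The recording tableau Q records, in position (i, j), the step at which that cell was added to P.
  Insert 4 (step 1): P = [4];  Q = [1]
  Insert 9 (step 2): P = [4, 9];  Q = [1, 2]
  Insert 7 (step 3): P = [4, 7] / [9];  Q = [1, 2] / [3]
  Insert 8 (step 4): P = [4, 7, 8] / [9];  Q = [1, 2, 4] / [3]
  Insert 6 (step 5): P = [4, 6, 8] / [7] / [9];  Q = [1, 2, 4] / [3] / [5]
  Insert 5 (step 6): P = [4, 5, 8] / [6] / [7] / [9];  Q = [1, 2, 4] / [3] / [5] / [6]
  Insert 3 (step 7): P = [3, 5, 8] / [4] / [6] / [7] / [9];  Q = [1, 2, 4] / [3] / [5] / [6] / [7]
  Insert 1 (step 8): P = [1, 5, 8] / [3] / [4] / [6] / [7] / [9];  Q = [1, 2, 4] / [3] / [5] / [6] / [7] / [8]
  Insert 2 (step 9): P = [1, 2, 8] / [3, 5] / [4] / [6] / [7] / [9];  Q = [1, 2, 4] / [3, 9] / [5] / [6] / [7] / [8]
Final shape: (3, 2, 1, 1, 1, 1).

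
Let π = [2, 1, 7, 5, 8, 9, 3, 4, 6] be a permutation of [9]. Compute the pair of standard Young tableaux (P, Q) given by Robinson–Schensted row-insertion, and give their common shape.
P = [1, 3, 4, 6] / [2, 5, 8, 9] / [7];  Q = [1, 3, 5, 6] / [2, 4, 8, 9] / [7];  common shape = (4, 4, 1)

Row-insert the values π_1, π_2, … into P one at a time, bumping the leftmost entry strictly greater than the inserted value down to the next row. The recording tableau Q records, in position (i, j), the step at which that cell was added to P.
  Insert 2 (step 1): P = [2];  Q = [1]
  Insert 1 (step 2): P = [1] / [2];  Q = [1] / [2]
  Insert 7 (step 3): P = [1, 7] / [2];  Q = [1, 3] / [2]
  Insert 5 (step 4): P = [1, 5] / [2, 7];  Q = [1, 3] / [2, 4]
  Insert 8 (step 5): P = [1, 5, 8] / [2, 7];  Q = [1, 3, 5] / [2, 4]
  Insert 9 (step 6): P = [1, 5, 8, 9] / [2, 7];  Q = [1, 3, 5, 6] / [2, 4]
  Insert 3 (step 7): P = [1, 3, 8, 9] / [2, 5] / [7];  Q = [1, 3, 5, 6] / [2, 4] / [7]
  Insert 4 (step 8): P = [1, 3, 4, 9] / [2, 5, 8] / [7];  Q = [1, 3, 5, 6] / [2, 4, 8] / [7]
  Insert 6 (step 9): P = [1, 3, 4, 6] / [2, 5, 8, 9] / [7];  Q = [1, 3, 5, 6] / [2, 4, 8, 9] / [7]
Final shape: (4, 4, 1).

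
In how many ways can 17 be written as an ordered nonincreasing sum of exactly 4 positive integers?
p(17, 4 parts) = 39

Partitions of n into exactly k parts are in bijection with partitions of n − k into at most k parts (subtract 1 from each part). So p(17, exactly 4) = p(13, parts ≤ 4). Computing via the recurrence p(m, j) = p(m, j−1) + p(m−j, j) gives 39.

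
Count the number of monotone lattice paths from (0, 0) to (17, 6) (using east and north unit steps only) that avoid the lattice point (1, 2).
Number of paths = 86412

Total paths from (0, 0) to (17, 6): C(23, 17) = 100947. Paths through (1, 2): (paths (0, 0) → (1, 2)) × (paths (1, 2) → (17, 6)) = C(3, 1) · C(20, 16) = 3 · 4845 = 14535. Avoidance count = 100947 − 14535 = 86412.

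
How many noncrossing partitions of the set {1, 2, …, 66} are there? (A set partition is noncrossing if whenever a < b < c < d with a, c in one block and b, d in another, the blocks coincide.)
C_66 = 5632681584560312734993915705849145100

These noncrossing partitions are counted by the Catalan number C_n = (1/(n + 1)) · C(2n, n). For n = 66: C_66 = (1/67) · C(132, 66) = 377389666165540953244592352291892721700/67 = 5632681584560312734993915705849145100.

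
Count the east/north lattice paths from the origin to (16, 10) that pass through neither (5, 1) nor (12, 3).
Number of paths = 4225105

Inclusion–exclusion. Total paths: C(26, 16) = 5311735. Through P₁: C(6, 5)·C(20, 11) = 1007760. Through P₂: C(15, 12)·C(11, 4) = 150150. Since P₁ is strictly southwest of P₂, a monotone path through both must visit P₁ then P₂; paths through both = C(6, 5)·C(9, 7)·C(11, 4) = 71280. Avoid both = 5311735 − 1007760 − 150150 + 71280 = 4225105.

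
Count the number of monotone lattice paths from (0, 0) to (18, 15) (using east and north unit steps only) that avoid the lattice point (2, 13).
Number of paths = 1037142255

Total paths from (0, 0) to (18, 15): C(33, 18) = 1037158320. Paths through (2, 13): (paths (0, 0) → (2, 13)) × (paths (2, 13) → (18, 15)) = C(15, 2) · C(18, 16) = 105 · 153 = 16065. Avoidance count = 1037158320 − 16065 = 1037142255.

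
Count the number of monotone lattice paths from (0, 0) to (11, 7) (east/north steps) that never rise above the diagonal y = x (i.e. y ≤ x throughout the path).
Number of paths = 13260

By the reflection principle (André's argument), the number of monotone paths to (11, 7) with n ≤ m that never go above y = x is C(18, 11) − C(18, 12) = 31824 − 18564 = 13260.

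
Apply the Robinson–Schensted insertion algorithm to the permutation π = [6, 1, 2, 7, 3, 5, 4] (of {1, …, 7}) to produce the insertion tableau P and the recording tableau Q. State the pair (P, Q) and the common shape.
P = [1, 2, 3, 4] / [5, 7] / [6];  Q = [1, 3, 4, 6] / [2, 5] / [7];  common shape = (4, 2, 1)

Row-insert the values π_1, π_2, … into P one at a time, bumping the leftmost entry strictly greater than the inserted value down to the next row. The recording tableau Q records, in position (i, j), the step at which that cell was added to P.
  Insert 6 (step 1): P = [6];  Q = [1]
  Insert 1 (step 2): P = [1] / [6];  Q = [1] / [2]
  Insert 2 (step 3): P = [1, 2] / [6];  Q = [1, 3] / [2]
  Insert 7 (step 4): P = [1, 2, 7] / [6];  Q = [1, 3, 4] / [2]
  Insert 3 (step 5): P = [1, 2, 3] / [6, 7];  Q = [1, 3, 4] / [2, 5]
  Insert 5 (step 6): P = [1, 2, 3, 5] / [6, 7];  Q = [1, 3, 4, 6] / [2, 5]
  Insert 4 (step 7): P = [1, 2, 3, 4] / [5, 7] / [6];  Q = [1, 3, 4, 6] / [2, 5] / [7]
Final shape: (4, 2, 1).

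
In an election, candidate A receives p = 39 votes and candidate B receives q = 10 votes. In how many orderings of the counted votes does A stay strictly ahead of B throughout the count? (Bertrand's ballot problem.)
Strict-lead orderings = 4863609256

Total orderings of the 49 votes with 39 for A: C(49, 39) = 8217822536. By the Bertrand ballot formula (Cycle Lemma / reflection principle), the number of orderings in which A is strictly ahead of B throughout is (p − q)/(p + q) · C(p + q, p) = (39 − 10)/(39 + 10) · 8217822536 = 4863609256.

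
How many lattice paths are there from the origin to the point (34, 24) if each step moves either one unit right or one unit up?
Number of paths = 12832205713993575

A monotone lattice path from (0, 0) to (34, 24) consists of 34 east steps and 24 north steps in some order, so it is determined by which 34 of the 58 steps are east. The count is C(58, 34) = 12832205713993575.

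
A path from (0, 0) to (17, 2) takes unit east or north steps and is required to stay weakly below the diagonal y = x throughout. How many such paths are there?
Number of paths = 152

By the reflection principle (André's argument), the number of monotone paths to (17, 2) with n ≤ m that never go above y = x is C(19, 17) − C(19, 18) = 171 − 19 = 152.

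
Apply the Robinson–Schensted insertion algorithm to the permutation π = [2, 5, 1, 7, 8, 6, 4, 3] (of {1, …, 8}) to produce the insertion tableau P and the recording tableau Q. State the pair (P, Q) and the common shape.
P = [1, 3, 6, 8] / [2, 4] / [5] / [7];  Q = [1, 2, 4, 5] / [3, 6] / [7] / [8];  common shape = (4, 2, 1, 1)

Row-insert the values π_1, π_2, … into P one at a time, bumping the leftmost entry strictly greater than the inserted value down to the next row. The recording tableau Q records, in position (i, j), the step at which that cell was added to P.
  Insert 2 (step 1): P = [2];  Q = [1]
  Insert 5 (step 2): P = [2, 5];  Q = [1, 2]
  Insert 1 (step 3): P = [1, 5] / [2];  Q = [1, 2] / [3]
  Insert 7 (step 4): P = [1, 5, 7] / [2];  Q = [1, 2, 4] / [3]
  Insert 8 (step 5): P = [1, 5, 7, 8] / [2];  Q = [1, 2, 4, 5] / [3]
  Insert 6 (step 6): P = [1, 5, 6, 8] / [2, 7];  Q = [1, 2, 4, 5] / [3, 6]
  Insert 4 (step 7): P = [1, 4, 6, 8] / [2, 5] / [7];  Q = [1, 2, 4, 5] / [3, 6] / [7]
  Insert 3 (step 8): P = [1, 3, 6, 8] / [2, 4] / [5] / [7];  Q = [1, 2, 4, 5] / [3, 6] / [7] / [8]
Final shape: (4, 2, 1, 1).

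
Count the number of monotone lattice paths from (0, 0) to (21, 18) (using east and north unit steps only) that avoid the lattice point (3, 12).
Number of paths = 62297902810

Total paths from (0, 0) to (21, 18): C(39, 21) = 62359143990. Paths through (3, 12): (paths (0, 0) → (3, 12)) × (paths (3, 12) → (21, 18)) = C(15, 3) · C(24, 18) = 455 · 134596 = 61241180. Avoidance count = 62359143990 − 61241180 = 62297902810.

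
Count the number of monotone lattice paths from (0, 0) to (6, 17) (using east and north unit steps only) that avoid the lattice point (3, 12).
Number of paths = 75467

Total paths from (0, 0) to (6, 17): C(23, 6) = 100947. Paths through (3, 12): (paths (0, 0) → (3, 12)) × (paths (3, 12) → (6, 17)) = C(15, 3) · C(8, 3) = 455 · 56 = 25480. Avoidance count = 100947 − 25480 = 75467.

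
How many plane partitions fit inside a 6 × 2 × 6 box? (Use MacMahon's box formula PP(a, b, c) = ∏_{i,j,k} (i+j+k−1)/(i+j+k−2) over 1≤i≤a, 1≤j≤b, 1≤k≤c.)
PP(6, 2, 6) = 226512

Evaluate the triple product over i = 1..6, j = 1..2, k = 1..6. The factors are (2/1) · (3/2) · (4/3) · (5/4) · (6/5) · (7/6) · (3/2) · (4/3) · … (72 factors total). The numerators and denominators telescope so the product is an integer; carrying out the multiplication exactly gives PP(6, 2, 6) = 226512.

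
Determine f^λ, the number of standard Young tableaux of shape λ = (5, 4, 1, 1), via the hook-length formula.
# SYT of shape (5, 4, 1, 1) = 1155

Hook-length formula: f^λ = n! / Π hook(c), product over all cells c of the Young diagram. For λ = (5, 4, 1, 1), n = 11 boxes. Hook lengths by row (left-to-right, top-to-bottom): [8, 5, 4, 3, 1]; [6, 3, 2, 1]; [2]; [1]. Product of hooks = 34560. So f^λ = 11! / 34560 = 39916800 / 34560 = 1155.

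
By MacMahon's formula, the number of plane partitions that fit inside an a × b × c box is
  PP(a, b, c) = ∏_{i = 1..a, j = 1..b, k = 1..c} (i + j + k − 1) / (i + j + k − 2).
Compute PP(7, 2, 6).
PP(7, 2, 6) = 736164

Evaluate the triple product over i = 1..7, j = 1..2, k = 1..6. The factors are (2/1) · (3/2) · (4/3) · (5/4) · (6/5) · (7/6) · (3/2) · (4/3) · … (84 factors total). The numerators and denominators telescope so the product is an integer; carrying out the multiplication exactly gives PP(7, 2, 6) = 736164.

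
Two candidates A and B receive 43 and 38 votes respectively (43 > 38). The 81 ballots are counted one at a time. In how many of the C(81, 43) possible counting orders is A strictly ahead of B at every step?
Strict-lead orderings = 11324801179267241666000

Total orderings of the 81 votes with 43 for A: C(81, 43) = 183461779104129314989200. By the Bertrand ballot formula (Cycle Lemma / reflection principle), the number of orderings in which A is strictly ahead of B throughout is (p − q)/(p + q) · C(p + q, p) = (43 − 38)/(43 + 38) · 183461779104129314989200 = 11324801179267241666000.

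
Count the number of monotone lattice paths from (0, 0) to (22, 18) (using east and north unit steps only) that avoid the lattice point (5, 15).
Number of paths = 113362587240

Total paths from (0, 0) to (22, 18): C(40, 22) = 113380261800. Paths through (5, 15): (paths (0, 0) → (5, 15)) × (paths (5, 15) → (22, 18)) = C(20, 5) · C(20, 17) = 15504 · 1140 = 17674560. Avoidance count = 113380261800 − 17674560 = 113362587240.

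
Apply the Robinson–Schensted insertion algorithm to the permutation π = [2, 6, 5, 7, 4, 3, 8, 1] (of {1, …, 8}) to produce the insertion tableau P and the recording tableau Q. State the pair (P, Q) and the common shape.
P = [1, 3, 7, 8] / [2] / [4] / [5] / [6];  Q = [1, 2, 4, 7] / [3] / [5] / [6] / [8];  common shape = (4, 1, 1, 1, 1)

Row-insert the values π_1, π_2, … into P one at a time, bumping the leftmost entry strictly greater than the inserted value down to the next row. The recording tableau Q records, in position (i, j), the step at which that cell was added to P.
  Insert 2 (step 1): P = [2];  Q = [1]
  Insert 6 (step 2): P = [2, 6];  Q = [1, 2]
  Insert 5 (step 3): P = [2, 5] / [6];  Q = [1, 2] / [3]
  Insert 7 (step 4): P = [2, 5, 7] / [6];  Q = [1, 2, 4] / [3]
  Insert 4 (step 5): P = [2, 4, 7] / [5] / [6];  Q = [1, 2, 4] / [3] / [5]
  Insert 3 (step 6): P = [2, 3, 7] / [4] / [5] / [6];  Q = [1, 2, 4] / [3] / [5] / [6]
  Insert 8 (step 7): P = [2, 3, 7, 8] / [4] / [5] / [6];  Q = [1, 2, 4, 7] / [3] / [5] / [6]
  Insert 1 (step 8): P = [1, 3, 7, 8] / [2] / [4] / [5] / [6];  Q = [1, 2, 4, 7] / [3] / [5] / [6] / [8]
Final shape: (4, 1, 1, 1, 1).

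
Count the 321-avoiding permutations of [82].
C_82 = 17526585015616776834735140517915655636396234280

These 321-avoiding permutations are counted by the Catalan number C_n = (1/(n + 1)) · C(2n, n). For n = 82: C_82 = (1/83) · C(164, 82) = 1454706556296192477283016662986999417820887445240/83 = 17526585015616776834735140517915655636396234280.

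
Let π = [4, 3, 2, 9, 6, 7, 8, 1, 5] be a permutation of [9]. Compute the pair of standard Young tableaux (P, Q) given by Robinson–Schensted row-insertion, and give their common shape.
P = [1, 5, 7, 8] / [2, 6] / [3, 9] / [4];  Q = [1, 4, 6, 7] / [2, 5] / [3, 9] / [8];  common shape = (4, 2, 2, 1)

Row-insert the values π_1, π_2, … into P one at a time, bumping the leftmost entry strictly greater than the inserted value down to the next row. The recording tableau Q records, in position (i, j), the step at which that cell was added to P.
  Insert 4 (step 1): P = [4];  Q = [1]
  Insert 3 (step 2): P = [3] / [4];  Q = [1] / [2]
  Insert 2 (step 3): P = [2] / [3] / [4];  Q = [1] / [2] / [3]
  Insert 9 (step 4): P = [2, 9] / [3] / [4];  Q = [1, 4] / [2] / [3]
  Insert 6 (step 5): P = [2, 6] / [3, 9] / [4];  Q = [1, 4] / [2, 5] / [3]
  Insert 7 (step 6): P = [2, 6, 7] / [3, 9] / [4];  Q = [1, 4, 6] / [2, 5] / [3]
  Insert 8 (step 7): P = [2, 6, 7, 8] / [3, 9] / [4];  Q = [1, 4, 6, 7] / [2, 5] / [3]
  Insert 1 (step 8): P = [1, 6, 7, 8] / [2, 9] / [3] / [4];  Q = [1, 4, 6, 7] / [2, 5] / [3] / [8]
  Insert 5 (step 9): P = [1, 5, 7, 8] / [2, 6] / [3, 9] / [4];  Q = [1, 4, 6, 7] / [2, 5] / [3, 9] / [8]
Final shape: (4, 2, 2, 1).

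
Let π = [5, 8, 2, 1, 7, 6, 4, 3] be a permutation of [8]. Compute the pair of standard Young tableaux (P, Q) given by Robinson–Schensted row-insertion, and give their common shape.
P = [1, 3] / [2, 4] / [5, 6] / [7] / [8];  Q = [1, 2] / [3, 5] / [4, 6] / [7] / [8];  common shape = (2, 2, 2, 1, 1)

Row-insert the values π_1, π_2, … into P one at a time, bumping the leftmost entry strictly greater than the inserted value down to the next row. The recording tableau Q records, in position (i, j), the step at which that cell was added to P.
  Insert 5 (step 1): P = [5];  Q = [1]
  Insert 8 (step 2): P = [5, 8];  Q = [1, 2]
  Insert 2 (step 3): P = [2, 8] / [5];  Q = [1, 2] / [3]
  Insert 1 (step 4): P = [1, 8] / [2] / [5];  Q = [1, 2] / [3] / [4]
  Insert 7 (step 5): P = [1, 7] / [2, 8] / [5];  Q = [1, 2] / [3, 5] / [4]
  Insert 6 (step 6): P = [1, 6] / [2, 7] / [5, 8];  Q = [1, 2] / [3, 5] / [4, 6]
  Insert 4 (step 7): P = [1, 4] / [2, 6] / [5, 7] / [8];  Q = [1, 2] / [3, 5] / [4, 6] / [7]
  Insert 3 (step 8): P = [1, 3] / [2, 4] / [5, 6] / [7] / [8];  Q = [1, 2] / [3, 5] / [4, 6] / [7] / [8]
Final shape: (2, 2, 2, 1, 1).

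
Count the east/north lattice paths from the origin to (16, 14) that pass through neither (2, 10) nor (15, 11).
Number of paths = 114319771

Inclusion–exclusion. Total paths: C(30, 16) = 145422675. Through P₁: C(12, 2)·C(18, 14) = 201960. Through P₂: C(26, 15)·C(4, 1) = 30904640. Since P₁ is strictly southwest of P₂, a monotone path through both must visit P₁ then P₂; paths through both = C(12, 2)·C(14, 13)·C(4, 1) = 3696. Avoid both = 145422675 − 201960 − 30904640 + 3696 = 114319771.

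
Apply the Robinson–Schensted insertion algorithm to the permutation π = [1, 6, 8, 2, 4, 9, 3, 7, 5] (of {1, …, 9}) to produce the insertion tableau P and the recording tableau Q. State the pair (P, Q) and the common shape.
P = [1, 2, 3, 5] / [4, 7, 9] / [6, 8];  Q = [1, 2, 3, 6] / [4, 5, 8] / [7, 9];  common shape = (4, 3, 2)

Row-insert the values π_1, π_2, … into P one at a time, bumping the leftmost entry strictly greater than the inserted value down to the next row. The recording tableau Q records, in position (i, j), the step at which that cell was added to P.
  Insert 1 (step 1): P = [1];  Q = [1]
  Insert 6 (step 2): P = [1, 6];  Q = [1, 2]
  Insert 8 (step 3): P = [1, 6, 8];  Q = [1, 2, 3]
  Insert 2 (step 4): P = [1, 2, 8] / [6];  Q = [1, 2, 3] / [4]
  Insert 4 (step 5): P = [1, 2, 4] / [6, 8];  Q = [1, 2, 3] / [4, 5]
  Insert 9 (step 6): P = [1, 2, 4, 9] / [6, 8];  Q = [1, 2, 3, 6] / [4, 5]
  Insert 3 (step 7): P = [1, 2, 3, 9] / [4, 8] / [6];  Q = [1, 2, 3, 6] / [4, 5] / [7]
  Insert 7 (step 8): P = [1, 2, 3, 7] / [4, 8, 9] / [6];  Q = [1, 2, 3, 6] / [4, 5, 8] / [7]
  Insert 5 (step 9): P = [1, 2, 3, 5] / [4, 7, 9] / [6, 8];  Q = [1, 2, 3, 6] / [4, 5, 8] / [7, 9]
Final shape: (4, 3, 2).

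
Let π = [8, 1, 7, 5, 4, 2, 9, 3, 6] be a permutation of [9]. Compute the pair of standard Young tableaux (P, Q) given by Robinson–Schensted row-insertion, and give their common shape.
P = [1, 2, 3, 6] / [4, 9] / [5] / [7] / [8];  Q = [1, 3, 7, 9] / [2, 8] / [4] / [5] / [6];  common shape = (4, 2, 1, 1, 1)

Row-insert the values π_1, π_2, … into P one at a time, bumping the leftmost entry strictly greater than the inserted value down to the next row. The recording tableau Q records, in position (i, j), the step at which that cell was added to P.
  Insert 8 (step 1): P = [8];  Q = [1]
  Insert 1 (step 2): P = [1] / [8];  Q = [1] / [2]
  Insert 7 (step 3): P = [1, 7] / [8];  Q = [1, 3] / [2]
  Insert 5 (step 4): P = [1, 5] / [7] / [8];  Q = [1, 3] / [2] / [4]
  Insert 4 (step 5): P = [1, 4] / [5] / [7] / [8];  Q = [1, 3] / [2] / [4] / [5]
  Insert 2 (step 6): P = [1, 2] / [4] / [5] / [7] / [8];  Q = [1, 3] / [2] / [4] / [5] / [6]
  Insert 9 (step 7): P = [1, 2, 9] / [4] / [5] / [7] / [8];  Q = [1, 3, 7] / [2] / [4] / [5] / [6]
  Insert 3 (step 8): P = [1, 2, 3] / [4, 9] / [5] / [7] / [8];  Q = [1, 3, 7] / [2, 8] / [4] / [5] / [6]
  Insert 6 (step 9): P = [1, 2, 3, 6] / [4, 9] / [5] / [7] / [8];  Q = [1, 3, 7, 9] / [2, 8] / [4] / [5] / [6]
Final shape: (4, 2, 1, 1, 1).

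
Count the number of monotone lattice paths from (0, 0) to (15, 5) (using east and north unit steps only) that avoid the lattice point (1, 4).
Number of paths = 15429

Total paths from (0, 0) to (15, 5): C(20, 15) = 15504. Paths through (1, 4): (paths (0, 0) → (1, 4)) × (paths (1, 4) → (15, 5)) = C(5, 1) · C(15, 14) = 5 · 15 = 75. Avoidance count = 15504 − 75 = 15429.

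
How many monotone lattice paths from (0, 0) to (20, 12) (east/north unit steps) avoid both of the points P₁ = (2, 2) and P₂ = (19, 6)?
Number of paths = 146065850

Inclusion–exclusion. Total paths: C(32, 20) = 225792840. Through P₁: C(4, 2)·C(28, 18) = 78738660. Through P₂: C(25, 19)·C(7, 1) = 1239700. Since P₁ is strictly southwest of P₂, a monotone path through both must visit P₁ then P₂; paths through both = C(4, 2)·C(21, 17)·C(7, 1) = 251370. Avoid both = 225792840 − 78738660 − 1239700 + 251370 = 146065850.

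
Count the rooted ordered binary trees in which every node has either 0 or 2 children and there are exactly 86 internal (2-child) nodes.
C_86 = 4180080073556524734514695828170907458428751314320

These full binary trees are counted by the Catalan number C_n = (1/(n + 1)) · C(2n, n). For n = 86: C_86 = (1/87) · C(172, 86) = 363666966399417651902778537050868948883301364345840/87 = 4180080073556524734514695828170907458428751314320.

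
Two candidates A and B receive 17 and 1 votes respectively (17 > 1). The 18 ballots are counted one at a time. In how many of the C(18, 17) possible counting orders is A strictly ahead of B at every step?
Strict-lead orderings = 16

Total orderings of the 18 votes with 17 for A: C(18, 17) = 18. By the Bertrand ballot formula (Cycle Lemma / reflection principle), the number of orderings in which A is strictly ahead of B throughout is (p − q)/(p + q) · C(p + q, p) = (17 − 1)/(17 + 1) · 18 = 16.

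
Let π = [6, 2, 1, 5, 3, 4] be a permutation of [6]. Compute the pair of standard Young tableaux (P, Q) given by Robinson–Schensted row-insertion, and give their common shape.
P = [1, 3, 4] / [2, 5] / [6];  Q = [1, 4, 6] / [2, 5] / [3];  common shape = (3, 2, 1)

Row-insert the values π_1, π_2, … into P one at a time, bumping the leftmost entry strictly greater than the inserted value down to the next row. The recording tableau Q records, in position (i, j), the step at which that cell was added to P.
  Insert 6 (step 1): P = [6];  Q = [1]
  Insert 2 (step 2): P = [2] / [6];  Q = [1] / [2]
  Insert 1 (step 3): P = [1] / [2] / [6];  Q = [1] / [2] / [3]
  Insert 5 (step 4): P = [1, 5] / [2] / [6];  Q = [1, 4] / [2] / [3]
  Insert 3 (step 5): P = [1, 3] / [2, 5] / [6];  Q = [1, 4] / [2, 5] / [3]
  Insert 4 (step 6): P = [1, 3, 4] / [2, 5] / [6];  Q = [1, 4, 6] / [2, 5] / [3]
Final shape: (3, 2, 1).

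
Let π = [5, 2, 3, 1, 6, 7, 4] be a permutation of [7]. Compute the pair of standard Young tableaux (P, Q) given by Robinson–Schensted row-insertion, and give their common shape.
P = [1, 3, 4, 7] / [2, 6] / [5];  Q = [1, 3, 5, 6] / [2, 7] / [4];  common shape = (4, 2, 1)

Row-insert the values π_1, π_2, … into P one at a time, bumping the leftmost entry strictly greater than the inserted value down to the next row. The recording tableau Q records, in position (i, j), the step at which that cell was added to P.
  Insert 5 (step 1): P = [5];  Q = [1]
  Insert 2 (step 2): P = [2] / [5];  Q = [1] / [2]
  Insert 3 (step 3): P = [2, 3] / [5];  Q = [1, 3] / [2]
  Insert 1 (step 4): P = [1, 3] / [2] / [5];  Q = [1, 3] / [2] / [4]
  Insert 6 (step 5): P = [1, 3, 6] / [2] / [5];  Q = [1, 3, 5] / [2] / [4]
  Insert 7 (step 6): P = [1, 3, 6, 7] / [2] / [5];  Q = [1, 3, 5, 6] / [2] / [4]
  Insert 4 (step 7): P = [1, 3, 4, 7] / [2, 6] / [5];  Q = [1, 3, 5, 6] / [2, 7] / [4]
Final shape: (4, 2, 1).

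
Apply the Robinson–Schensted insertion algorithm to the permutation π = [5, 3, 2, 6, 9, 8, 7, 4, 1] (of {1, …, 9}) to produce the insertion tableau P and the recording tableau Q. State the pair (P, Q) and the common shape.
P = [1, 4, 7] / [2, 6] / [3, 8] / [5] / [9];  Q = [1, 4, 5] / [2, 6] / [3, 7] / [8] / [9];  common shape = (3, 2, 2, 1, 1)

Row-insert the values π_1, π_2, … into P one at a time, bumping the leftmost entry strictly greater than the inserted value down to the next row. The recording tableau Q records, in position (i, j), the step at which that cell was added to P.
  Insert 5 (step 1): P = [5];  Q = [1]
  Insert 3 (step 2): P = [3] / [5];  Q = [1] / [2]
  Insert 2 (step 3): P = [2] / [3] / [5];  Q = [1] / [2] / [3]
  Insert 6 (step 4): P = [2, 6] / [3] / [5];  Q = [1, 4] / [2] / [3]
  Insert 9 (step 5): P = [2, 6, 9] / [3] / [5];  Q = [1, 4, 5] / [2] / [3]
  Insert 8 (step 6): P = [2, 6, 8] / [3, 9] / [5];  Q = [1, 4, 5] / [2, 6] / [3]
  Insert 7 (step 7): P = [2, 6, 7] / [3, 8] / [5, 9];  Q = [1, 4, 5] / [2, 6] / [3, 7]
  Insert 4 (step 8): P = [2, 4, 7] / [3, 6] / [5, 8] / [9];  Q = [1, 4, 5] / [2, 6] / [3, 7] / [8]
  Insert 1 (step 9): P = [1, 4, 7] / [2, 6] / [3, 8] / [5] / [9];  Q = [1, 4, 5] / [2, 6] / [3, 7] / [8] / [9]
Final shape: (3, 2, 2, 1, 1).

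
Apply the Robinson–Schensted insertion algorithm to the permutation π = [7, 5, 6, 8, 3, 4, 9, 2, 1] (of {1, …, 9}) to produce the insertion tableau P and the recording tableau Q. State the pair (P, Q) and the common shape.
P = [1, 4, 8, 9] / [2, 6] / [3] / [5] / [7];  Q = [1, 3, 4, 7] / [2, 6] / [5] / [8] / [9];  common shape = (4, 2, 1, 1, 1)

Row-insert the values π_1, π_2, … into P one at a time, bumping the leftmost entry strictly greater than the inserted value down to the next row. The recording tableau Q records, in position (i, j), the step at which that cell was added to P.
  Insert 7 (step 1): P = [7];  Q = [1]
  Insert 5 (step 2): P = [5] / [7];  Q = [1] / [2]
  Insert 6 (step 3): P = [5, 6] / [7];  Q = [1, 3] / [2]
  Insert 8 (step 4): P = [5, 6, 8] / [7];  Q = [1, 3, 4] / [2]
  Insert 3 (step 5): P = [3, 6, 8] / [5] / [7];  Q = [1, 3, 4] / [2] / [5]
  Insert 4 (step 6): P = [3, 4, 8] / [5, 6] / [7];  Q = [1, 3, 4] / [2, 6] / [5]
  Insert 9 (step 7): P = [3, 4, 8, 9] / [5, 6] / [7];  Q = [1, 3, 4, 7] / [2, 6] / [5]
  Insert 2 (step 8): P = [2, 4, 8, 9] / [3, 6] / [5] / [7];  Q = [1, 3, 4, 7] / [2, 6] / [5] / [8]
  Insert 1 (step 9): P = [1, 4, 8, 9] / [2, 6] / [3] / [5] / [7];  Q = [1, 3, 4, 7] / [2, 6] / [5] / [8] / [9]
Final shape: (4, 2, 1, 1, 1).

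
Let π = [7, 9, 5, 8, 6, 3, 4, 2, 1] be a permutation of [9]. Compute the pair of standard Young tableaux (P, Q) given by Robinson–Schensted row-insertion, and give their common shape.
P = [1, 4] / [2, 6] / [3, 8] / [5] / [7] / [9];  Q = [1, 2] / [3, 4] / [5, 7] / [6] / [8] / [9];  common shape = (2, 2, 2, 1, 1, 1)

Row-insert the values π_1, π_2, … into P one at a time, bumping the leftmost entry strictly greater than the inserted value down to the next row. The recording tableau Q records, in position (i, j), the step at which that cell was added to P.
  Insert 7 (step 1): P = [7];  Q = [1]
  Insert 9 (step 2): P = [7, 9];  Q = [1, 2]
  Insert 5 (step 3): P = [5, 9] / [7];  Q = [1, 2] / [3]
  Insert 8 (step 4): P = [5, 8] / [7, 9];  Q = [1, 2] / [3, 4]
  Insert 6 (step 5): P = [5, 6] / [7, 8] / [9];  Q = [1, 2] / [3, 4] / [5]
  Insert 3 (step 6): P = [3, 6] / [5, 8] / [7] / [9];  Q = [1, 2] / [3, 4] / [5] / [6]
  Insert 4 (step 7): P = [3, 4] / [5, 6] / [7, 8] / [9];  Q = [1, 2] / [3, 4] / [5, 7] / [6]
  Insert 2 (step 8): P = [2, 4] / [3, 6] / [5, 8] / [7] / [9];  Q = [1, 2] / [3, 4] / [5, 7] / [6] / [8]
  Insert 1 (step 9): P = [1, 4] / [2, 6] / [3, 8] / [5] / [7] / [9];  Q = [1, 2] / [3, 4] / [5, 7] / [6] / [8] / [9]
Final shape: (2, 2, 2, 1, 1, 1).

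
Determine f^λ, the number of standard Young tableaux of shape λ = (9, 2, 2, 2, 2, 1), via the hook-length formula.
# SYT of shape (9, 2, 2, 2, 2, 1) = 875160

Hook-length formula: f^λ = n! / Π hook(c), product over all cells c of the Young diagram. For λ = (9, 2, 2, 2, 2, 1), n = 18 boxes. Hook lengths by row (left-to-right, top-to-bottom): [14, 12, 7, 6, 5, 4, 3, 2, 1]; [6, 4]; [5, 3]; [4, 2]; [3, 1]; [1]. Product of hooks = 7315660800. So f^λ = 18! / 7315660800 = 6402373705728000 / 7315660800 = 875160.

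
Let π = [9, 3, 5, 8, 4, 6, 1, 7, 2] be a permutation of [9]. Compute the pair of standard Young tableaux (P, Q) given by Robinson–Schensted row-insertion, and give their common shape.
P = [1, 2, 6, 7] / [3, 4] / [5, 8] / [9];  Q = [1, 3, 4, 8] / [2, 6] / [5, 9] / [7];  common shape = (4, 2, 2, 1)

Row-insert the values π_1, π_2, … into P one at a time, bumping the leftmost entry strictly greater than the inserted value down to the next row. The recording tableau Q records, in position (i, j), the step at which that cell was added to P.
  Insert 9 (step 1): P = [9];  Q = [1]
  Insert 3 (step 2): P = [3] / [9];  Q = [1] / [2]
  Insert 5 (step 3): P = [3, 5] / [9];  Q = [1, 3] / [2]
  Insert 8 (step 4): P = [3, 5, 8] / [9];  Q = [1, 3, 4] / [2]
  Insert 4 (step 5): P = [3, 4, 8] / [5] / [9];  Q = [1, 3, 4] / [2] / [5]
  Insert 6 (step 6): P = [3, 4, 6] / [5, 8] / [9];  Q = [1, 3, 4] / [2, 6] / [5]
  Insert 1 (step 7): P = [1, 4, 6] / [3, 8] / [5] / [9];  Q = [1, 3, 4] / [2, 6] / [5] / [7]
  Insert 7 (step 8): P = [1, 4, 6, 7] / [3, 8] / [5] / [9];  Q = [1, 3, 4, 8] / [2, 6] / [5] / [7]
  Insert 2 (step 9): P = [1, 2, 6, 7] / [3, 4] / [5, 8] / [9];  Q = [1, 3, 4, 8] / [2, 6] / [5, 9] / [7]
Final shape: (4, 2, 2, 1).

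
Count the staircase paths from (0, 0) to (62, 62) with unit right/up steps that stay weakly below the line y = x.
C_62 = 24139737743045626825711458546273312

These NE paths below the diagonal are counted by the Catalan number C_n = (1/(n + 1)) · C(2n, n). For n = 62: C_62 = (1/63) · C(124, 62) = 1520803477811874490019821888415218656/63 = 24139737743045626825711458546273312.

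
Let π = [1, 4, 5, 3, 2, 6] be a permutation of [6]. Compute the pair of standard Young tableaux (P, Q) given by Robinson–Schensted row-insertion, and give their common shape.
P = [1, 2, 5, 6] / [3] / [4];  Q = [1, 2, 3, 6] / [4] / [5];  common shape = (4, 1, 1)

Row-insert the values π_1, π_2, … into P one at a time, bumping the leftmost entry strictly greater than the inserted value down to the next row. The recording tableau Q records, in position (i, j), the step at which that cell was added to P.
  Insert 1 (step 1): P = [1];  Q = [1]
  Insert 4 (step 2): P = [1, 4];  Q = [1, 2]
  Insert 5 (step 3): P = [1, 4, 5];  Q = [1, 2, 3]
  Insert 3 (step 4): P = [1, 3, 5] / [4];  Q = [1, 2, 3] / [4]
  Insert 2 (step 5): P = [1, 2, 5] / [3] / [4];  Q = [1, 2, 3] / [4] / [5]
  Insert 6 (step 6): P = [1, 2, 5, 6] / [3] / [4];  Q = [1, 2, 3, 6] / [4] / [5]
Final shape: (4, 1, 1).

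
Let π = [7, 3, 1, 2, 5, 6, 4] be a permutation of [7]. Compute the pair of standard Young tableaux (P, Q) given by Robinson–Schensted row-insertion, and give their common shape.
P = [1, 2, 4, 6] / [3, 5] / [7];  Q = [1, 4, 5, 6] / [2, 7] / [3];  common shape = (4, 2, 1)

Row-insert the values π_1, π_2, … into P one at a time, bumping the leftmost entry strictly greater than the inserted value down to the next row. The recording tableau Q records, in position (i, j), the step at which that cell was added to P.
  Insert 7 (step 1): P = [7];  Q = [1]
  Insert 3 (step 2): P = [3] / [7];  Q = [1] / [2]
  Insert 1 (step 3): P = [1] / [3] / [7];  Q = [1] / [2] / [3]
  Insert 2 (step 4): P = [1, 2] / [3] / [7];  Q = [1, 4] / [2] / [3]
  Insert 5 (step 5): P = [1, 2, 5] / [3] / [7];  Q = [1, 4, 5] / [2] / [3]
  Insert 6 (step 6): P = [1, 2, 5, 6] / [3] / [7];  Q = [1, 4, 5, 6] / [2] / [3]
  Insert 4 (step 7): P = [1, 2, 4, 6] / [3, 5] / [7];  Q = [1, 4, 5, 6] / [2, 7] / [3]
Final shape: (4, 2, 1).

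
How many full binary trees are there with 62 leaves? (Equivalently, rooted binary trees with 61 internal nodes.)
C_61 = 6182127958584855650487080847216336

These full binary trees are counted by the Catalan number C_n = (1/(n + 1)) · C(2n, n). For n = 61: C_61 = (1/62) · C(122, 61) = 383291933432261050330199012527412832/62 = 6182127958584855650487080847216336.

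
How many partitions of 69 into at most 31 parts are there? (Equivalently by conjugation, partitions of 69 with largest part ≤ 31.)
p(69, parts ≤ 31) = 3433592

Use the recurrence p(n, m) = p(n, m−1) + p(n−m, m): either the largest part is < m (count p(n, m−1)) or the largest part is exactly m (remove one copy of m, count p(n−m, m)). With p(0, ·) = 1 this gives p(69, parts ≤ 31) = 3433592. (By conjugating Young diagrams, this also counts partitions of 69 into at most 31 parts.)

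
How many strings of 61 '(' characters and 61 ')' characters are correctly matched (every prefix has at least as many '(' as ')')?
C_61 = 6182127958584855650487080847216336

These balanced parentheses are counted by the Catalan number C_n = (1/(n + 1)) · C(2n, n). For n = 61: C_61 = (1/62) · C(122, 61) = 383291933432261050330199012527412832/62 = 6182127958584855650487080847216336.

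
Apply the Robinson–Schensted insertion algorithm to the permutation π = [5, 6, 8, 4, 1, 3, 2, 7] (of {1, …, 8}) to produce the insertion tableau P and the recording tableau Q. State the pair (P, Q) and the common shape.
P = [1, 2, 7] / [3, 6, 8] / [4] / [5];  Q = [1, 2, 3] / [4, 6, 8] / [5] / [7];  common shape = (3, 3, 1, 1)

Row-insert the values π_1, π_2, … into P one at a time, bumping the leftmost entry strictly greater than the inserted value down to the next row. The recording tableau Q records, in position (i, j), the step at which that cell was added to P.
  Insert 5 (step 1): P = [5];  Q = [1]
  Insert 6 (step 2): P = [5, 6];  Q = [1, 2]
  Insert 8 (step 3): P = [5, 6, 8];  Q = [1, 2, 3]
  Insert 4 (step 4): P = [4, 6, 8] / [5];  Q = [1, 2, 3] / [4]
  Insert 1 (step 5): P = [1, 6, 8] / [4] / [5];  Q = [1, 2, 3] / [4] / [5]
  Insert 3 (step 6): P = [1, 3, 8] / [4, 6] / [5];  Q = [1, 2, 3] / [4, 6] / [5]
  Insert 2 (step 7): P = [1, 2, 8] / [3, 6] / [4] / [5];  Q = [1, 2, 3] / [4, 6] / [5] / [7]
  Insert 7 (step 8): P = [1, 2, 7] / [3, 6, 8] / [4] / [5];  Q = [1, 2, 3] / [4, 6, 8] / [5] / [7]
Final shape: (3, 3, 1, 1).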